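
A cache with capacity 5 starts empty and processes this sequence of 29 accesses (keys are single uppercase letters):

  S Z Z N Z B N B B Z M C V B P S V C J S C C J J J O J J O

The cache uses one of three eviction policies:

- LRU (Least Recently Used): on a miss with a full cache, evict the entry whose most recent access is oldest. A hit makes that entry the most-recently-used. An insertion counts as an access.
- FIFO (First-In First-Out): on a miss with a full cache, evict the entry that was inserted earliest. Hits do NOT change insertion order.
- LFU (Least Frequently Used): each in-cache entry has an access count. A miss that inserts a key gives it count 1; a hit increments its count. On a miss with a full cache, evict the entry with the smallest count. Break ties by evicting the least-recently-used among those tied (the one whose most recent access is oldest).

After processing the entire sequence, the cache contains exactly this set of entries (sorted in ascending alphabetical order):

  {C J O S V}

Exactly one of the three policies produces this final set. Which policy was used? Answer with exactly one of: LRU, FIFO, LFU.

Answer: LRU

Derivation:
Simulating under each policy and comparing final sets:
  LRU: final set = {C J O S V} -> MATCHES target
  FIFO: final set = {J O P S V} -> differs
  LFU: final set = {B C J O Z} -> differs
Only LRU produces the target set.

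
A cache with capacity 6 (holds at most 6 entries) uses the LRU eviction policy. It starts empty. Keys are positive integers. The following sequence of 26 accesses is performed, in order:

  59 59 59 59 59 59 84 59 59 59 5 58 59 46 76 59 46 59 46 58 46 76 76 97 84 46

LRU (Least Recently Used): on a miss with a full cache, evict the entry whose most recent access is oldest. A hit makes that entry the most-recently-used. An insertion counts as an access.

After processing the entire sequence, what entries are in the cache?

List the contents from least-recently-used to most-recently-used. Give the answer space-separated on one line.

LRU simulation (capacity=6):
  1. access 59: MISS. Cache (LRU->MRU): [59]
  2. access 59: HIT. Cache (LRU->MRU): [59]
  3. access 59: HIT. Cache (LRU->MRU): [59]
  4. access 59: HIT. Cache (LRU->MRU): [59]
  5. access 59: HIT. Cache (LRU->MRU): [59]
  6. access 59: HIT. Cache (LRU->MRU): [59]
  7. access 84: MISS. Cache (LRU->MRU): [59 84]
  8. access 59: HIT. Cache (LRU->MRU): [84 59]
  9. access 59: HIT. Cache (LRU->MRU): [84 59]
  10. access 59: HIT. Cache (LRU->MRU): [84 59]
  11. access 5: MISS. Cache (LRU->MRU): [84 59 5]
  12. access 58: MISS. Cache (LRU->MRU): [84 59 5 58]
  13. access 59: HIT. Cache (LRU->MRU): [84 5 58 59]
  14. access 46: MISS. Cache (LRU->MRU): [84 5 58 59 46]
  15. access 76: MISS. Cache (LRU->MRU): [84 5 58 59 46 76]
  16. access 59: HIT. Cache (LRU->MRU): [84 5 58 46 76 59]
  17. access 46: HIT. Cache (LRU->MRU): [84 5 58 76 59 46]
  18. access 59: HIT. Cache (LRU->MRU): [84 5 58 76 46 59]
  19. access 46: HIT. Cache (LRU->MRU): [84 5 58 76 59 46]
  20. access 58: HIT. Cache (LRU->MRU): [84 5 76 59 46 58]
  21. access 46: HIT. Cache (LRU->MRU): [84 5 76 59 58 46]
  22. access 76: HIT. Cache (LRU->MRU): [84 5 59 58 46 76]
  23. access 76: HIT. Cache (LRU->MRU): [84 5 59 58 46 76]
  24. access 97: MISS, evict 84. Cache (LRU->MRU): [5 59 58 46 76 97]
  25. access 84: MISS, evict 5. Cache (LRU->MRU): [59 58 46 76 97 84]
  26. access 46: HIT. Cache (LRU->MRU): [59 58 76 97 84 46]
Total: 18 hits, 8 misses, 2 evictions

Answer: 59 58 76 97 84 46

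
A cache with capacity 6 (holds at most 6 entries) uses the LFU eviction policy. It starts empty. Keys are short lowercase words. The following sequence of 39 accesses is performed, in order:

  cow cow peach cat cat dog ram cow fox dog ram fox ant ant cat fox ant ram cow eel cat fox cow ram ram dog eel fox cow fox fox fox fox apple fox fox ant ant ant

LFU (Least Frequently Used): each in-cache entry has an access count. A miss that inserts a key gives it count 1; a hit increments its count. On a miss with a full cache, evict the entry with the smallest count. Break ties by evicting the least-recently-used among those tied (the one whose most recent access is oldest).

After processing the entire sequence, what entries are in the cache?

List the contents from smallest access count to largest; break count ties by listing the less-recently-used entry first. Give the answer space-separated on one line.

LFU simulation (capacity=6):
  1. access cow: MISS. Cache: [cow(c=1)]
  2. access cow: HIT, count now 2. Cache: [cow(c=2)]
  3. access peach: MISS. Cache: [peach(c=1) cow(c=2)]
  4. access cat: MISS. Cache: [peach(c=1) cat(c=1) cow(c=2)]
  5. access cat: HIT, count now 2. Cache: [peach(c=1) cow(c=2) cat(c=2)]
  6. access dog: MISS. Cache: [peach(c=1) dog(c=1) cow(c=2) cat(c=2)]
  7. access ram: MISS. Cache: [peach(c=1) dog(c=1) ram(c=1) cow(c=2) cat(c=2)]
  8. access cow: HIT, count now 3. Cache: [peach(c=1) dog(c=1) ram(c=1) cat(c=2) cow(c=3)]
  9. access fox: MISS. Cache: [peach(c=1) dog(c=1) ram(c=1) fox(c=1) cat(c=2) cow(c=3)]
  10. access dog: HIT, count now 2. Cache: [peach(c=1) ram(c=1) fox(c=1) cat(c=2) dog(c=2) cow(c=3)]
  11. access ram: HIT, count now 2. Cache: [peach(c=1) fox(c=1) cat(c=2) dog(c=2) ram(c=2) cow(c=3)]
  12. access fox: HIT, count now 2. Cache: [peach(c=1) cat(c=2) dog(c=2) ram(c=2) fox(c=2) cow(c=3)]
  13. access ant: MISS, evict peach(c=1). Cache: [ant(c=1) cat(c=2) dog(c=2) ram(c=2) fox(c=2) cow(c=3)]
  14. access ant: HIT, count now 2. Cache: [cat(c=2) dog(c=2) ram(c=2) fox(c=2) ant(c=2) cow(c=3)]
  15. access cat: HIT, count now 3. Cache: [dog(c=2) ram(c=2) fox(c=2) ant(c=2) cow(c=3) cat(c=3)]
  16. access fox: HIT, count now 3. Cache: [dog(c=2) ram(c=2) ant(c=2) cow(c=3) cat(c=3) fox(c=3)]
  17. access ant: HIT, count now 3. Cache: [dog(c=2) ram(c=2) cow(c=3) cat(c=3) fox(c=3) ant(c=3)]
  18. access ram: HIT, count now 3. Cache: [dog(c=2) cow(c=3) cat(c=3) fox(c=3) ant(c=3) ram(c=3)]
  19. access cow: HIT, count now 4. Cache: [dog(c=2) cat(c=3) fox(c=3) ant(c=3) ram(c=3) cow(c=4)]
  20. access eel: MISS, evict dog(c=2). Cache: [eel(c=1) cat(c=3) fox(c=3) ant(c=3) ram(c=3) cow(c=4)]
  21. access cat: HIT, count now 4. Cache: [eel(c=1) fox(c=3) ant(c=3) ram(c=3) cow(c=4) cat(c=4)]
  22. access fox: HIT, count now 4. Cache: [eel(c=1) ant(c=3) ram(c=3) cow(c=4) cat(c=4) fox(c=4)]
  23. access cow: HIT, count now 5. Cache: [eel(c=1) ant(c=3) ram(c=3) cat(c=4) fox(c=4) cow(c=5)]
  24. access ram: HIT, count now 4. Cache: [eel(c=1) ant(c=3) cat(c=4) fox(c=4) ram(c=4) cow(c=5)]
  25. access ram: HIT, count now 5. Cache: [eel(c=1) ant(c=3) cat(c=4) fox(c=4) cow(c=5) ram(c=5)]
  26. access dog: MISS, evict eel(c=1). Cache: [dog(c=1) ant(c=3) cat(c=4) fox(c=4) cow(c=5) ram(c=5)]
  27. access eel: MISS, evict dog(c=1). Cache: [eel(c=1) ant(c=3) cat(c=4) fox(c=4) cow(c=5) ram(c=5)]
  28. access fox: HIT, count now 5. Cache: [eel(c=1) ant(c=3) cat(c=4) cow(c=5) ram(c=5) fox(c=5)]
  29. access cow: HIT, count now 6. Cache: [eel(c=1) ant(c=3) cat(c=4) ram(c=5) fox(c=5) cow(c=6)]
  30. access fox: HIT, count now 6. Cache: [eel(c=1) ant(c=3) cat(c=4) ram(c=5) cow(c=6) fox(c=6)]
  31. access fox: HIT, count now 7. Cache: [eel(c=1) ant(c=3) cat(c=4) ram(c=5) cow(c=6) fox(c=7)]
  32. access fox: HIT, count now 8. Cache: [eel(c=1) ant(c=3) cat(c=4) ram(c=5) cow(c=6) fox(c=8)]
  33. access fox: HIT, count now 9. Cache: [eel(c=1) ant(c=3) cat(c=4) ram(c=5) cow(c=6) fox(c=9)]
  34. access apple: MISS, evict eel(c=1). Cache: [apple(c=1) ant(c=3) cat(c=4) ram(c=5) cow(c=6) fox(c=9)]
  35. access fox: HIT, count now 10. Cache: [apple(c=1) ant(c=3) cat(c=4) ram(c=5) cow(c=6) fox(c=10)]
  36. access fox: HIT, count now 11. Cache: [apple(c=1) ant(c=3) cat(c=4) ram(c=5) cow(c=6) fox(c=11)]
  37. access ant: HIT, count now 4. Cache: [apple(c=1) cat(c=4) ant(c=4) ram(c=5) cow(c=6) fox(c=11)]
  38. access ant: HIT, count now 5. Cache: [apple(c=1) cat(c=4) ram(c=5) ant(c=5) cow(c=6) fox(c=11)]
  39. access ant: HIT, count now 6. Cache: [apple(c=1) cat(c=4) ram(c=5) cow(c=6) ant(c=6) fox(c=11)]
Total: 28 hits, 11 misses, 5 evictions

Answer: apple cat ram cow ant fox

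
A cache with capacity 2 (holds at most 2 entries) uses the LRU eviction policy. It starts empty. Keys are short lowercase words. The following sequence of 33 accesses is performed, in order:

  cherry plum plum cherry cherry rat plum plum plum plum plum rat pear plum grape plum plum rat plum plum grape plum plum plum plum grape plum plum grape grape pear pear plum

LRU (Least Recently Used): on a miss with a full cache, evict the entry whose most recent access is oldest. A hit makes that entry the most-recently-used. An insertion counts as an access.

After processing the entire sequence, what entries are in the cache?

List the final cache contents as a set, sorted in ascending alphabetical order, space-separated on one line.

Answer: pear plum

Derivation:
LRU simulation (capacity=2):
  1. access cherry: MISS. Cache (LRU->MRU): [cherry]
  2. access plum: MISS. Cache (LRU->MRU): [cherry plum]
  3. access plum: HIT. Cache (LRU->MRU): [cherry plum]
  4. access cherry: HIT. Cache (LRU->MRU): [plum cherry]
  5. access cherry: HIT. Cache (LRU->MRU): [plum cherry]
  6. access rat: MISS, evict plum. Cache (LRU->MRU): [cherry rat]
  7. access plum: MISS, evict cherry. Cache (LRU->MRU): [rat plum]
  8. access plum: HIT. Cache (LRU->MRU): [rat plum]
  9. access plum: HIT. Cache (LRU->MRU): [rat plum]
  10. access plum: HIT. Cache (LRU->MRU): [rat plum]
  11. access plum: HIT. Cache (LRU->MRU): [rat plum]
  12. access rat: HIT. Cache (LRU->MRU): [plum rat]
  13. access pear: MISS, evict plum. Cache (LRU->MRU): [rat pear]
  14. access plum: MISS, evict rat. Cache (LRU->MRU): [pear plum]
  15. access grape: MISS, evict pear. Cache (LRU->MRU): [plum grape]
  16. access plum: HIT. Cache (LRU->MRU): [grape plum]
  17. access plum: HIT. Cache (LRU->MRU): [grape plum]
  18. access rat: MISS, evict grape. Cache (LRU->MRU): [plum rat]
  19. access plum: HIT. Cache (LRU->MRU): [rat plum]
  20. access plum: HIT. Cache (LRU->MRU): [rat plum]
  21. access grape: MISS, evict rat. Cache (LRU->MRU): [plum grape]
  22. access plum: HIT. Cache (LRU->MRU): [grape plum]
  23. access plum: HIT. Cache (LRU->MRU): [grape plum]
  24. access plum: HIT. Cache (LRU->MRU): [grape plum]
  25. access plum: HIT. Cache (LRU->MRU): [grape plum]
  26. access grape: HIT. Cache (LRU->MRU): [plum grape]
  27. access plum: HIT. Cache (LRU->MRU): [grape plum]
  28. access plum: HIT. Cache (LRU->MRU): [grape plum]
  29. access grape: HIT. Cache (LRU->MRU): [plum grape]
  30. access grape: HIT. Cache (LRU->MRU): [plum grape]
  31. access pear: MISS, evict plum. Cache (LRU->MRU): [grape pear]
  32. access pear: HIT. Cache (LRU->MRU): [grape pear]
  33. access plum: MISS, evict grape. Cache (LRU->MRU): [pear plum]
Total: 22 hits, 11 misses, 9 evictions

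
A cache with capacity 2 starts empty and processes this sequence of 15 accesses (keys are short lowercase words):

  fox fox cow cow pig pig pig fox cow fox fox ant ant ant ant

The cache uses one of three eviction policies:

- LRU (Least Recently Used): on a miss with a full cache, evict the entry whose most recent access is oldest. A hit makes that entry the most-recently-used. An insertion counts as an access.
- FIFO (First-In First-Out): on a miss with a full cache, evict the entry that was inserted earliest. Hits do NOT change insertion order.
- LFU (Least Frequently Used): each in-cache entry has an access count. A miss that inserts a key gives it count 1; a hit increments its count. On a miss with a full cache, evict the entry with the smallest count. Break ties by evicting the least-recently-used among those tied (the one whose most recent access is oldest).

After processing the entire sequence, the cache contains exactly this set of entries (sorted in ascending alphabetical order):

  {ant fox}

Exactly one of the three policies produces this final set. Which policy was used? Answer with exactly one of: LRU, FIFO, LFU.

Simulating under each policy and comparing final sets:
  LRU: final set = {ant fox} -> MATCHES target
  FIFO: final set = {ant cow} -> differs
  LFU: final set = {ant pig} -> differs
Only LRU produces the target set.

Answer: LRU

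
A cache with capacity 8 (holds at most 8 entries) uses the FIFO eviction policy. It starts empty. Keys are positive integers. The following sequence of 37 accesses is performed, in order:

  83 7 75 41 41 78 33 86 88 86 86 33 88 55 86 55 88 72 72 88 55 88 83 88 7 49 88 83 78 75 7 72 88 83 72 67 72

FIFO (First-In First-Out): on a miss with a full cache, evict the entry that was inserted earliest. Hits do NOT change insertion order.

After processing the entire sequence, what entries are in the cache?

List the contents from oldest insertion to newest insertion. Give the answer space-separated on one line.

Answer: 55 72 83 7 49 78 75 67

Derivation:
FIFO simulation (capacity=8):
  1. access 83: MISS. Cache (old->new): [83]
  2. access 7: MISS. Cache (old->new): [83 7]
  3. access 75: MISS. Cache (old->new): [83 7 75]
  4. access 41: MISS. Cache (old->new): [83 7 75 41]
  5. access 41: HIT. Cache (old->new): [83 7 75 41]
  6. access 78: MISS. Cache (old->new): [83 7 75 41 78]
  7. access 33: MISS. Cache (old->new): [83 7 75 41 78 33]
  8. access 86: MISS. Cache (old->new): [83 7 75 41 78 33 86]
  9. access 88: MISS. Cache (old->new): [83 7 75 41 78 33 86 88]
  10. access 86: HIT. Cache (old->new): [83 7 75 41 78 33 86 88]
  11. access 86: HIT. Cache (old->new): [83 7 75 41 78 33 86 88]
  12. access 33: HIT. Cache (old->new): [83 7 75 41 78 33 86 88]
  13. access 88: HIT. Cache (old->new): [83 7 75 41 78 33 86 88]
  14. access 55: MISS, evict 83. Cache (old->new): [7 75 41 78 33 86 88 55]
  15. access 86: HIT. Cache (old->new): [7 75 41 78 33 86 88 55]
  16. access 55: HIT. Cache (old->new): [7 75 41 78 33 86 88 55]
  17. access 88: HIT. Cache (old->new): [7 75 41 78 33 86 88 55]
  18. access 72: MISS, evict 7. Cache (old->new): [75 41 78 33 86 88 55 72]
  19. access 72: HIT. Cache (old->new): [75 41 78 33 86 88 55 72]
  20. access 88: HIT. Cache (old->new): [75 41 78 33 86 88 55 72]
  21. access 55: HIT. Cache (old->new): [75 41 78 33 86 88 55 72]
  22. access 88: HIT. Cache (old->new): [75 41 78 33 86 88 55 72]
  23. access 83: MISS, evict 75. Cache (old->new): [41 78 33 86 88 55 72 83]
  24. access 88: HIT. Cache (old->new): [41 78 33 86 88 55 72 83]
  25. access 7: MISS, evict 41. Cache (old->new): [78 33 86 88 55 72 83 7]
  26. access 49: MISS, evict 78. Cache (old->new): [33 86 88 55 72 83 7 49]
  27. access 88: HIT. Cache (old->new): [33 86 88 55 72 83 7 49]
  28. access 83: HIT. Cache (old->new): [33 86 88 55 72 83 7 49]
  29. access 78: MISS, evict 33. Cache (old->new): [86 88 55 72 83 7 49 78]
  30. access 75: MISS, evict 86. Cache (old->new): [88 55 72 83 7 49 78 75]
  31. access 7: HIT. Cache (old->new): [88 55 72 83 7 49 78 75]
  32. access 72: HIT. Cache (old->new): [88 55 72 83 7 49 78 75]
  33. access 88: HIT. Cache (old->new): [88 55 72 83 7 49 78 75]
  34. access 83: HIT. Cache (old->new): [88 55 72 83 7 49 78 75]
  35. access 72: HIT. Cache (old->new): [88 55 72 83 7 49 78 75]
  36. access 67: MISS, evict 88. Cache (old->new): [55 72 83 7 49 78 75 67]
  37. access 72: HIT. Cache (old->new): [55 72 83 7 49 78 75 67]
Total: 21 hits, 16 misses, 8 evictions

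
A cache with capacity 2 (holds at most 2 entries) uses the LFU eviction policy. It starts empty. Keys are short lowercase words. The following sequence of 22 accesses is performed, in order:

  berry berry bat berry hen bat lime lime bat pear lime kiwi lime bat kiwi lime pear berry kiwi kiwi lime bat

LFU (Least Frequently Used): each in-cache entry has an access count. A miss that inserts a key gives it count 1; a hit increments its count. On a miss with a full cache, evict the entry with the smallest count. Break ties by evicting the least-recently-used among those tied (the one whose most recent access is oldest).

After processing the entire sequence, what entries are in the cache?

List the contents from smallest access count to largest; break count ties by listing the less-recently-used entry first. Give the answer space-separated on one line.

Answer: bat berry

Derivation:
LFU simulation (capacity=2):
  1. access berry: MISS. Cache: [berry(c=1)]
  2. access berry: HIT, count now 2. Cache: [berry(c=2)]
  3. access bat: MISS. Cache: [bat(c=1) berry(c=2)]
  4. access berry: HIT, count now 3. Cache: [bat(c=1) berry(c=3)]
  5. access hen: MISS, evict bat(c=1). Cache: [hen(c=1) berry(c=3)]
  6. access bat: MISS, evict hen(c=1). Cache: [bat(c=1) berry(c=3)]
  7. access lime: MISS, evict bat(c=1). Cache: [lime(c=1) berry(c=3)]
  8. access lime: HIT, count now 2. Cache: [lime(c=2) berry(c=3)]
  9. access bat: MISS, evict lime(c=2). Cache: [bat(c=1) berry(c=3)]
  10. access pear: MISS, evict bat(c=1). Cache: [pear(c=1) berry(c=3)]
  11. access lime: MISS, evict pear(c=1). Cache: [lime(c=1) berry(c=3)]
  12. access kiwi: MISS, evict lime(c=1). Cache: [kiwi(c=1) berry(c=3)]
  13. access lime: MISS, evict kiwi(c=1). Cache: [lime(c=1) berry(c=3)]
  14. access bat: MISS, evict lime(c=1). Cache: [bat(c=1) berry(c=3)]
  15. access kiwi: MISS, evict bat(c=1). Cache: [kiwi(c=1) berry(c=3)]
  16. access lime: MISS, evict kiwi(c=1). Cache: [lime(c=1) berry(c=3)]
  17. access pear: MISS, evict lime(c=1). Cache: [pear(c=1) berry(c=3)]
  18. access berry: HIT, count now 4. Cache: [pear(c=1) berry(c=4)]
  19. access kiwi: MISS, evict pear(c=1). Cache: [kiwi(c=1) berry(c=4)]
  20. access kiwi: HIT, count now 2. Cache: [kiwi(c=2) berry(c=4)]
  21. access lime: MISS, evict kiwi(c=2). Cache: [lime(c=1) berry(c=4)]
  22. access bat: MISS, evict lime(c=1). Cache: [bat(c=1) berry(c=4)]
Total: 5 hits, 17 misses, 15 evictions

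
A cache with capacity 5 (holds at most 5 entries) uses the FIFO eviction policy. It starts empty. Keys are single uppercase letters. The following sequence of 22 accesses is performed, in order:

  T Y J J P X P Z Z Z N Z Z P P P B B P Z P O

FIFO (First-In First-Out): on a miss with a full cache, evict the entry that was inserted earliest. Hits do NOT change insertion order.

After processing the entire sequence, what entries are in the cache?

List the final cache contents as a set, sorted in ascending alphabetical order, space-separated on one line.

FIFO simulation (capacity=5):
  1. access T: MISS. Cache (old->new): [T]
  2. access Y: MISS. Cache (old->new): [T Y]
  3. access J: MISS. Cache (old->new): [T Y J]
  4. access J: HIT. Cache (old->new): [T Y J]
  5. access P: MISS. Cache (old->new): [T Y J P]
  6. access X: MISS. Cache (old->new): [T Y J P X]
  7. access P: HIT. Cache (old->new): [T Y J P X]
  8. access Z: MISS, evict T. Cache (old->new): [Y J P X Z]
  9. access Z: HIT. Cache (old->new): [Y J P X Z]
  10. access Z: HIT. Cache (old->new): [Y J P X Z]
  11. access N: MISS, evict Y. Cache (old->new): [J P X Z N]
  12. access Z: HIT. Cache (old->new): [J P X Z N]
  13. access Z: HIT. Cache (old->new): [J P X Z N]
  14. access P: HIT. Cache (old->new): [J P X Z N]
  15. access P: HIT. Cache (old->new): [J P X Z N]
  16. access P: HIT. Cache (old->new): [J P X Z N]
  17. access B: MISS, evict J. Cache (old->new): [P X Z N B]
  18. access B: HIT. Cache (old->new): [P X Z N B]
  19. access P: HIT. Cache (old->new): [P X Z N B]
  20. access Z: HIT. Cache (old->new): [P X Z N B]
  21. access P: HIT. Cache (old->new): [P X Z N B]
  22. access O: MISS, evict P. Cache (old->new): [X Z N B O]
Total: 13 hits, 9 misses, 4 evictions

Answer: B N O X Z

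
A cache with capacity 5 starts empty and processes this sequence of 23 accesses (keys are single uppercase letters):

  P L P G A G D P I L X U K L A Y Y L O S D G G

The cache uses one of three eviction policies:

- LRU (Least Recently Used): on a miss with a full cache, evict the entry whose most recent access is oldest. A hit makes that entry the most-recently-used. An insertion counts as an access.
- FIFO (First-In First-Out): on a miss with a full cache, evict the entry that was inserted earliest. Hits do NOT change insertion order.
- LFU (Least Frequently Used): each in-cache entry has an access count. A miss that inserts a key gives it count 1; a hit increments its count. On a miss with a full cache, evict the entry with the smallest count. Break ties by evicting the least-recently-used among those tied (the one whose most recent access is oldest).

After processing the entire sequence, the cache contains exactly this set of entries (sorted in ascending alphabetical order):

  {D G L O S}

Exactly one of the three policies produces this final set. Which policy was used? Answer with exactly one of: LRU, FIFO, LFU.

Simulating under each policy and comparing final sets:
  LRU: final set = {D G L O S} -> MATCHES target
  FIFO: final set = {D G O S Y} -> differs
  LFU: final set = {D G L P Y} -> differs
Only LRU produces the target set.

Answer: LRU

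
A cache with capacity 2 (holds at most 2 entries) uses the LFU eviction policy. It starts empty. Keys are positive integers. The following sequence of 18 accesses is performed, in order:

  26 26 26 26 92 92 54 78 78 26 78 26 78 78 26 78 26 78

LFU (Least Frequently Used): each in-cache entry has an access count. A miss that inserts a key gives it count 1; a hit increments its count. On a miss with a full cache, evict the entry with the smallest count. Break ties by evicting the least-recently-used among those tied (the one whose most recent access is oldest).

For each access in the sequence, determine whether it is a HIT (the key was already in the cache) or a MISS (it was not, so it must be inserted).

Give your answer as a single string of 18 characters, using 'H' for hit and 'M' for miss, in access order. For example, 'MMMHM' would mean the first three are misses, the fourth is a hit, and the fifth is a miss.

LFU simulation (capacity=2):
  1. access 26: MISS. Cache: [26(c=1)]
  2. access 26: HIT, count now 2. Cache: [26(c=2)]
  3. access 26: HIT, count now 3. Cache: [26(c=3)]
  4. access 26: HIT, count now 4. Cache: [26(c=4)]
  5. access 92: MISS. Cache: [92(c=1) 26(c=4)]
  6. access 92: HIT, count now 2. Cache: [92(c=2) 26(c=4)]
  7. access 54: MISS, evict 92(c=2). Cache: [54(c=1) 26(c=4)]
  8. access 78: MISS, evict 54(c=1). Cache: [78(c=1) 26(c=4)]
  9. access 78: HIT, count now 2. Cache: [78(c=2) 26(c=4)]
  10. access 26: HIT, count now 5. Cache: [78(c=2) 26(c=5)]
  11. access 78: HIT, count now 3. Cache: [78(c=3) 26(c=5)]
  12. access 26: HIT, count now 6. Cache: [78(c=3) 26(c=6)]
  13. access 78: HIT, count now 4. Cache: [78(c=4) 26(c=6)]
  14. access 78: HIT, count now 5. Cache: [78(c=5) 26(c=6)]
  15. access 26: HIT, count now 7. Cache: [78(c=5) 26(c=7)]
  16. access 78: HIT, count now 6. Cache: [78(c=6) 26(c=7)]
  17. access 26: HIT, count now 8. Cache: [78(c=6) 26(c=8)]
  18. access 78: HIT, count now 7. Cache: [78(c=7) 26(c=8)]
Total: 14 hits, 4 misses, 2 evictions

Answer: MHHHMHMMHHHHHHHHHH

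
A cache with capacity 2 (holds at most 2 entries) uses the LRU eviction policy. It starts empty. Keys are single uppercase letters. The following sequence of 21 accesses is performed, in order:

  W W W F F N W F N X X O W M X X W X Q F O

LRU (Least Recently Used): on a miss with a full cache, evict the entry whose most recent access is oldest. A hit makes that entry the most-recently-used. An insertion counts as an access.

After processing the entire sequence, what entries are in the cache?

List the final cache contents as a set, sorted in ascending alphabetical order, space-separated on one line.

LRU simulation (capacity=2):
  1. access W: MISS. Cache (LRU->MRU): [W]
  2. access W: HIT. Cache (LRU->MRU): [W]
  3. access W: HIT. Cache (LRU->MRU): [W]
  4. access F: MISS. Cache (LRU->MRU): [W F]
  5. access F: HIT. Cache (LRU->MRU): [W F]
  6. access N: MISS, evict W. Cache (LRU->MRU): [F N]
  7. access W: MISS, evict F. Cache (LRU->MRU): [N W]
  8. access F: MISS, evict N. Cache (LRU->MRU): [W F]
  9. access N: MISS, evict W. Cache (LRU->MRU): [F N]
  10. access X: MISS, evict F. Cache (LRU->MRU): [N X]
  11. access X: HIT. Cache (LRU->MRU): [N X]
  12. access O: MISS, evict N. Cache (LRU->MRU): [X O]
  13. access W: MISS, evict X. Cache (LRU->MRU): [O W]
  14. access M: MISS, evict O. Cache (LRU->MRU): [W M]
  15. access X: MISS, evict W. Cache (LRU->MRU): [M X]
  16. access X: HIT. Cache (LRU->MRU): [M X]
  17. access W: MISS, evict M. Cache (LRU->MRU): [X W]
  18. access X: HIT. Cache (LRU->MRU): [W X]
  19. access Q: MISS, evict W. Cache (LRU->MRU): [X Q]
  20. access F: MISS, evict X. Cache (LRU->MRU): [Q F]
  21. access O: MISS, evict Q. Cache (LRU->MRU): [F O]
Total: 6 hits, 15 misses, 13 evictions

Answer: F O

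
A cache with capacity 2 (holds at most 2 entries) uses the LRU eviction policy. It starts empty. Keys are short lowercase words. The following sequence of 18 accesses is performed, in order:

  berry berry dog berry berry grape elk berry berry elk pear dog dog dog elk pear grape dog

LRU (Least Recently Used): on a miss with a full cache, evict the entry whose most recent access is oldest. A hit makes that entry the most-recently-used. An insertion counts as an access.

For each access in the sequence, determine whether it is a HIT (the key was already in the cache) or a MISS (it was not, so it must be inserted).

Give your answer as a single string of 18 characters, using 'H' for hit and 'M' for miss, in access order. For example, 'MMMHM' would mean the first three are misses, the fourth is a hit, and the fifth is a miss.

Answer: MHMHHMMMHHMMHHMMMM

Derivation:
LRU simulation (capacity=2):
  1. access berry: MISS. Cache (LRU->MRU): [berry]
  2. access berry: HIT. Cache (LRU->MRU): [berry]
  3. access dog: MISS. Cache (LRU->MRU): [berry dog]
  4. access berry: HIT. Cache (LRU->MRU): [dog berry]
  5. access berry: HIT. Cache (LRU->MRU): [dog berry]
  6. access grape: MISS, evict dog. Cache (LRU->MRU): [berry grape]
  7. access elk: MISS, evict berry. Cache (LRU->MRU): [grape elk]
  8. access berry: MISS, evict grape. Cache (LRU->MRU): [elk berry]
  9. access berry: HIT. Cache (LRU->MRU): [elk berry]
  10. access elk: HIT. Cache (LRU->MRU): [berry elk]
  11. access pear: MISS, evict berry. Cache (LRU->MRU): [elk pear]
  12. access dog: MISS, evict elk. Cache (LRU->MRU): [pear dog]
  13. access dog: HIT. Cache (LRU->MRU): [pear dog]
  14. access dog: HIT. Cache (LRU->MRU): [pear dog]
  15. access elk: MISS, evict pear. Cache (LRU->MRU): [dog elk]
  16. access pear: MISS, evict dog. Cache (LRU->MRU): [elk pear]
  17. access grape: MISS, evict elk. Cache (LRU->MRU): [pear grape]
  18. access dog: MISS, evict pear. Cache (LRU->MRU): [grape dog]
Total: 7 hits, 11 misses, 9 evictions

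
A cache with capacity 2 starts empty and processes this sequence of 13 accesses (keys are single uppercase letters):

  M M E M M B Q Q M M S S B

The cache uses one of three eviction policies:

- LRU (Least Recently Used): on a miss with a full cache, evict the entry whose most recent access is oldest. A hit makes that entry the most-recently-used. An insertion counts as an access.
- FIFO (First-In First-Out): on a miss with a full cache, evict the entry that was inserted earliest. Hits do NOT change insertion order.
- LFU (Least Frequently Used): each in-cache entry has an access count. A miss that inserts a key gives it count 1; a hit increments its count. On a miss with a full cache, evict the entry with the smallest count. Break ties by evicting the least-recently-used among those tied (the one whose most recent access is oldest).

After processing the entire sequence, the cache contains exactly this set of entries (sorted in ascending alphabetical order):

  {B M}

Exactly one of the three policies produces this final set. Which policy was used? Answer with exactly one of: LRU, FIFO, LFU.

Simulating under each policy and comparing final sets:
  LRU: final set = {B S} -> differs
  FIFO: final set = {B S} -> differs
  LFU: final set = {B M} -> MATCHES target
Only LFU produces the target set.

Answer: LFU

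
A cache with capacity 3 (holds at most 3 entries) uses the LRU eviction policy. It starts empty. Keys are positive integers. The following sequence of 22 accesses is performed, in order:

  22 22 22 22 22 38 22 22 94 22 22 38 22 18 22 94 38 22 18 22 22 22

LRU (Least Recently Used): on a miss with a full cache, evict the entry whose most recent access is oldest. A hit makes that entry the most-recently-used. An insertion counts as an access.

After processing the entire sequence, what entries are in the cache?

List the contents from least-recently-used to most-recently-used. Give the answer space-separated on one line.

LRU simulation (capacity=3):
  1. access 22: MISS. Cache (LRU->MRU): [22]
  2. access 22: HIT. Cache (LRU->MRU): [22]
  3. access 22: HIT. Cache (LRU->MRU): [22]
  4. access 22: HIT. Cache (LRU->MRU): [22]
  5. access 22: HIT. Cache (LRU->MRU): [22]
  6. access 38: MISS. Cache (LRU->MRU): [22 38]
  7. access 22: HIT. Cache (LRU->MRU): [38 22]
  8. access 22: HIT. Cache (LRU->MRU): [38 22]
  9. access 94: MISS. Cache (LRU->MRU): [38 22 94]
  10. access 22: HIT. Cache (LRU->MRU): [38 94 22]
  11. access 22: HIT. Cache (LRU->MRU): [38 94 22]
  12. access 38: HIT. Cache (LRU->MRU): [94 22 38]
  13. access 22: HIT. Cache (LRU->MRU): [94 38 22]
  14. access 18: MISS, evict 94. Cache (LRU->MRU): [38 22 18]
  15. access 22: HIT. Cache (LRU->MRU): [38 18 22]
  16. access 94: MISS, evict 38. Cache (LRU->MRU): [18 22 94]
  17. access 38: MISS, evict 18. Cache (LRU->MRU): [22 94 38]
  18. access 22: HIT. Cache (LRU->MRU): [94 38 22]
  19. access 18: MISS, evict 94. Cache (LRU->MRU): [38 22 18]
  20. access 22: HIT. Cache (LRU->MRU): [38 18 22]
  21. access 22: HIT. Cache (LRU->MRU): [38 18 22]
  22. access 22: HIT. Cache (LRU->MRU): [38 18 22]
Total: 15 hits, 7 misses, 4 evictions

Answer: 38 18 22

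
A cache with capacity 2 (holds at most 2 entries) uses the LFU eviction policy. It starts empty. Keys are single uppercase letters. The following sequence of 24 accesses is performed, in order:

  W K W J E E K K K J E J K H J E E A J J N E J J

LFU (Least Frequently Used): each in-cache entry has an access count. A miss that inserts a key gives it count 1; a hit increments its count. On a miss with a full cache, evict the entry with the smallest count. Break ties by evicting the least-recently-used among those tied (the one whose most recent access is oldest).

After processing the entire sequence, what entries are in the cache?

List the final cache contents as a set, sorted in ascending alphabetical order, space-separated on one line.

LFU simulation (capacity=2):
  1. access W: MISS. Cache: [W(c=1)]
  2. access K: MISS. Cache: [W(c=1) K(c=1)]
  3. access W: HIT, count now 2. Cache: [K(c=1) W(c=2)]
  4. access J: MISS, evict K(c=1). Cache: [J(c=1) W(c=2)]
  5. access E: MISS, evict J(c=1). Cache: [E(c=1) W(c=2)]
  6. access E: HIT, count now 2. Cache: [W(c=2) E(c=2)]
  7. access K: MISS, evict W(c=2). Cache: [K(c=1) E(c=2)]
  8. access K: HIT, count now 2. Cache: [E(c=2) K(c=2)]
  9. access K: HIT, count now 3. Cache: [E(c=2) K(c=3)]
  10. access J: MISS, evict E(c=2). Cache: [J(c=1) K(c=3)]
  11. access E: MISS, evict J(c=1). Cache: [E(c=1) K(c=3)]
  12. access J: MISS, evict E(c=1). Cache: [J(c=1) K(c=3)]
  13. access K: HIT, count now 4. Cache: [J(c=1) K(c=4)]
  14. access H: MISS, evict J(c=1). Cache: [H(c=1) K(c=4)]
  15. access J: MISS, evict H(c=1). Cache: [J(c=1) K(c=4)]
  16. access E: MISS, evict J(c=1). Cache: [E(c=1) K(c=4)]
  17. access E: HIT, count now 2. Cache: [E(c=2) K(c=4)]
  18. access A: MISS, evict E(c=2). Cache: [A(c=1) K(c=4)]
  19. access J: MISS, evict A(c=1). Cache: [J(c=1) K(c=4)]
  20. access J: HIT, count now 2. Cache: [J(c=2) K(c=4)]
  21. access N: MISS, evict J(c=2). Cache: [N(c=1) K(c=4)]
  22. access E: MISS, evict N(c=1). Cache: [E(c=1) K(c=4)]
  23. access J: MISS, evict E(c=1). Cache: [J(c=1) K(c=4)]
  24. access J: HIT, count now 2. Cache: [J(c=2) K(c=4)]
Total: 8 hits, 16 misses, 14 evictions

Answer: J K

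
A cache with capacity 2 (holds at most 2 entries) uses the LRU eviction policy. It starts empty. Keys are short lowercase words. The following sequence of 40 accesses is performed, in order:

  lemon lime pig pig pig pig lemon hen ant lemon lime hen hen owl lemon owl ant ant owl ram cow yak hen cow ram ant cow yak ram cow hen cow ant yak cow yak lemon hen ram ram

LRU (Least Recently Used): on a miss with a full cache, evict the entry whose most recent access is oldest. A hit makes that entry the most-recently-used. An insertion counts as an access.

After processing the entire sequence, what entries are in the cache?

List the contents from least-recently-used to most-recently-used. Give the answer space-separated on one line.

Answer: hen ram

Derivation:
LRU simulation (capacity=2):
  1. access lemon: MISS. Cache (LRU->MRU): [lemon]
  2. access lime: MISS. Cache (LRU->MRU): [lemon lime]
  3. access pig: MISS, evict lemon. Cache (LRU->MRU): [lime pig]
  4. access pig: HIT. Cache (LRU->MRU): [lime pig]
  5. access pig: HIT. Cache (LRU->MRU): [lime pig]
  6. access pig: HIT. Cache (LRU->MRU): [lime pig]
  7. access lemon: MISS, evict lime. Cache (LRU->MRU): [pig lemon]
  8. access hen: MISS, evict pig. Cache (LRU->MRU): [lemon hen]
  9. access ant: MISS, evict lemon. Cache (LRU->MRU): [hen ant]
  10. access lemon: MISS, evict hen. Cache (LRU->MRU): [ant lemon]
  11. access lime: MISS, evict ant. Cache (LRU->MRU): [lemon lime]
  12. access hen: MISS, evict lemon. Cache (LRU->MRU): [lime hen]
  13. access hen: HIT. Cache (LRU->MRU): [lime hen]
  14. access owl: MISS, evict lime. Cache (LRU->MRU): [hen owl]
  15. access lemon: MISS, evict hen. Cache (LRU->MRU): [owl lemon]
  16. access owl: HIT. Cache (LRU->MRU): [lemon owl]
  17. access ant: MISS, evict lemon. Cache (LRU->MRU): [owl ant]
  18. access ant: HIT. Cache (LRU->MRU): [owl ant]
  19. access owl: HIT. Cache (LRU->MRU): [ant owl]
  20. access ram: MISS, evict ant. Cache (LRU->MRU): [owl ram]
  21. access cow: MISS, evict owl. Cache (LRU->MRU): [ram cow]
  22. access yak: MISS, evict ram. Cache (LRU->MRU): [cow yak]
  23. access hen: MISS, evict cow. Cache (LRU->MRU): [yak hen]
  24. access cow: MISS, evict yak. Cache (LRU->MRU): [hen cow]
  25. access ram: MISS, evict hen. Cache (LRU->MRU): [cow ram]
  26. access ant: MISS, evict cow. Cache (LRU->MRU): [ram ant]
  27. access cow: MISS, evict ram. Cache (LRU->MRU): [ant cow]
  28. access yak: MISS, evict ant. Cache (LRU->MRU): [cow yak]
  29. access ram: MISS, evict cow. Cache (LRU->MRU): [yak ram]
  30. access cow: MISS, evict yak. Cache (LRU->MRU): [ram cow]
  31. access hen: MISS, evict ram. Cache (LRU->MRU): [cow hen]
  32. access cow: HIT. Cache (LRU->MRU): [hen cow]
  33. access ant: MISS, evict hen. Cache (LRU->MRU): [cow ant]
  34. access yak: MISS, evict cow. Cache (LRU->MRU): [ant yak]
  35. access cow: MISS, evict ant. Cache (LRU->MRU): [yak cow]
  36. access yak: HIT. Cache (LRU->MRU): [cow yak]
  37. access lemon: MISS, evict cow. Cache (LRU->MRU): [yak lemon]
  38. access hen: MISS, evict yak. Cache (LRU->MRU): [lemon hen]
  39. access ram: MISS, evict lemon. Cache (LRU->MRU): [hen ram]
  40. access ram: HIT. Cache (LRU->MRU): [hen ram]
Total: 10 hits, 30 misses, 28 evictions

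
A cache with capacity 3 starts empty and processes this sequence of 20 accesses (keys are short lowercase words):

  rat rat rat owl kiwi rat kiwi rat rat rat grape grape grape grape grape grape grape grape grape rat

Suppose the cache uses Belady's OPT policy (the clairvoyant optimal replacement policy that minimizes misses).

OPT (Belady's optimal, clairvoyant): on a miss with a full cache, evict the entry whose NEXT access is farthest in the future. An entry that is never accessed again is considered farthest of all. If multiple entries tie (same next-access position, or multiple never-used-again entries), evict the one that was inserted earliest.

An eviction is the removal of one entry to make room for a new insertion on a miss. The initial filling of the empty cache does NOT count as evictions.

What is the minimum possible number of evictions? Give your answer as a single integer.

Answer: 1

Derivation:
OPT (Belady) simulation (capacity=3):
  1. access rat: MISS. Cache: [rat]
  2. access rat: HIT. Next use of rat: step 3. Cache: [rat]
  3. access rat: HIT. Next use of rat: step 6. Cache: [rat]
  4. access owl: MISS. Cache: [rat owl]
  5. access kiwi: MISS. Cache: [rat owl kiwi]
  6. access rat: HIT. Next use of rat: step 8. Cache: [rat owl kiwi]
  7. access kiwi: HIT. Next use of kiwi: never. Cache: [rat owl kiwi]
  8. access rat: HIT. Next use of rat: step 9. Cache: [rat owl kiwi]
  9. access rat: HIT. Next use of rat: step 10. Cache: [rat owl kiwi]
  10. access rat: HIT. Next use of rat: step 20. Cache: [rat owl kiwi]
  11. access grape: MISS, evict owl (next use: never). Cache: [rat kiwi grape]
  12. access grape: HIT. Next use of grape: step 13. Cache: [rat kiwi grape]
  13. access grape: HIT. Next use of grape: step 14. Cache: [rat kiwi grape]
  14. access grape: HIT. Next use of grape: step 15. Cache: [rat kiwi grape]
  15. access grape: HIT. Next use of grape: step 16. Cache: [rat kiwi grape]
  16. access grape: HIT. Next use of grape: step 17. Cache: [rat kiwi grape]
  17. access grape: HIT. Next use of grape: step 18. Cache: [rat kiwi grape]
  18. access grape: HIT. Next use of grape: step 19. Cache: [rat kiwi grape]
  19. access grape: HIT. Next use of grape: never. Cache: [rat kiwi grape]
  20. access rat: HIT. Next use of rat: never. Cache: [rat kiwi grape]
Total: 16 hits, 4 misses, 1 evictions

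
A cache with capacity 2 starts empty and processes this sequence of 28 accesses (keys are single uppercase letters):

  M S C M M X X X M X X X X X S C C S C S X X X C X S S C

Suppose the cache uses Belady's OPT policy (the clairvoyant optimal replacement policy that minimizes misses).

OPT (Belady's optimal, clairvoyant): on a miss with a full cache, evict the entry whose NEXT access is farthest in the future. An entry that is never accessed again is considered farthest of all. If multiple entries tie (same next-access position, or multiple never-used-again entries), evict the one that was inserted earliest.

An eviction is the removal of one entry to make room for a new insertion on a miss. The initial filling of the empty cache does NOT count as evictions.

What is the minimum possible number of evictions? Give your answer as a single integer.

OPT (Belady) simulation (capacity=2):
  1. access M: MISS. Cache: [M]
  2. access S: MISS. Cache: [M S]
  3. access C: MISS, evict S (next use: step 15). Cache: [M C]
  4. access M: HIT. Next use of M: step 5. Cache: [M C]
  5. access M: HIT. Next use of M: step 9. Cache: [M C]
  6. access X: MISS, evict C (next use: step 16). Cache: [M X]
  7. access X: HIT. Next use of X: step 8. Cache: [M X]
  8. access X: HIT. Next use of X: step 10. Cache: [M X]
  9. access M: HIT. Next use of M: never. Cache: [M X]
  10. access X: HIT. Next use of X: step 11. Cache: [M X]
  11. access X: HIT. Next use of X: step 12. Cache: [M X]
  12. access X: HIT. Next use of X: step 13. Cache: [M X]
  13. access X: HIT. Next use of X: step 14. Cache: [M X]
  14. access X: HIT. Next use of X: step 21. Cache: [M X]
  15. access S: MISS, evict M (next use: never). Cache: [X S]
  16. access C: MISS, evict X (next use: step 21). Cache: [S C]
  17. access C: HIT. Next use of C: step 19. Cache: [S C]
  18. access S: HIT. Next use of S: step 20. Cache: [S C]
  19. access C: HIT. Next use of C: step 24. Cache: [S C]
  20. access S: HIT. Next use of S: step 26. Cache: [S C]
  21. access X: MISS, evict S (next use: step 26). Cache: [C X]
  22. access X: HIT. Next use of X: step 23. Cache: [C X]
  23. access X: HIT. Next use of X: step 25. Cache: [C X]
  24. access C: HIT. Next use of C: step 28. Cache: [C X]
  25. access X: HIT. Next use of X: never. Cache: [C X]
  26. access S: MISS, evict X (next use: never). Cache: [C S]
  27. access S: HIT. Next use of S: never. Cache: [C S]
  28. access C: HIT. Next use of C: never. Cache: [C S]
Total: 20 hits, 8 misses, 6 evictions

Answer: 6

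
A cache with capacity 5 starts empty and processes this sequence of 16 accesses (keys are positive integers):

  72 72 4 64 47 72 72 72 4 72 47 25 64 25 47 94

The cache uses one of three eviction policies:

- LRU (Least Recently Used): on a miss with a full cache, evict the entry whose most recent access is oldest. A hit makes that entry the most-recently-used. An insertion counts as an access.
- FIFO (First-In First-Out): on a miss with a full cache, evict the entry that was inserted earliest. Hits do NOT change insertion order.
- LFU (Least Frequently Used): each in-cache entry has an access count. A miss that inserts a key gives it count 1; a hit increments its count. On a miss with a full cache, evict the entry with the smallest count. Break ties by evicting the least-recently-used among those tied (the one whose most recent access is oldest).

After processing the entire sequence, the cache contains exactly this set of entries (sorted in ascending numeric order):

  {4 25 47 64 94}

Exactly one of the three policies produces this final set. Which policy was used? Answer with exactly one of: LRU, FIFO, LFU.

Answer: FIFO

Derivation:
Simulating under each policy and comparing final sets:
  LRU: final set = {25 47 64 72 94} -> differs
  FIFO: final set = {4 25 47 64 94} -> MATCHES target
  LFU: final set = {25 47 64 72 94} -> differs
Only FIFO produces the target set.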